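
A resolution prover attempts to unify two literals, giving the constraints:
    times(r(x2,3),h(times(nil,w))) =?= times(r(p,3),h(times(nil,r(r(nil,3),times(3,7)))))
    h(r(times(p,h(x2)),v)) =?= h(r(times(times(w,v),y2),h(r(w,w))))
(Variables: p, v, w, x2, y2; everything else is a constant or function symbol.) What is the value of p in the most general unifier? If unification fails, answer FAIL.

Decompose times/2: r(x2,3) =?= r(p,3),  h(times(nil,w)) =?= h(times(nil,r(r(nil,3),times(3,7)))).
Decompose r/2: x2 =?= p,  3 =?= 3.
Bind x2 := p; substituting into the one remaining equation that mentions x2 gives: h(r(times(p,h(p)),v)) =?= h(r(times(times(w,v),y2),h(r(w,w)))).
Delete trivial equation 3 =?= 3.
Decompose h/1: times(nil,w) =?= times(nil,r(r(nil,3),times(3,7))).
Decompose times/2: nil =?= nil,  w =?= r(r(nil,3),times(3,7)).
Delete trivial equation nil =?= nil.
Bind w := r(r(nil,3),times(3,7)); substituting into the remaining equation gives: h(r(times(p,h(p)),v)) =?= h(r(times(times(r(r(nil,3),times(3,7)),v),y2),h(r(r(r(nil,3),times(3,7)),r(r(nil,3),times(3,7)))))).
Decompose h/1: r(times(p,h(p)),v) =?= r(times(times(r(r(nil,3),times(3,7)),v),y2),h(r(r(r(nil,3),times(3,7)),r(r(nil,3),times(3,7))))).
Decompose r/2: times(p,h(p)) =?= times(times(r(r(nil,3),times(3,7)),v),y2),  v =?= h(r(r(r(nil,3),times(3,7)),r(r(nil,3),times(3,7)))).
Decompose times/2: p =?= times(r(r(nil,3),times(3,7)),v),  h(p) =?= y2.
Bind p := times(r(r(nil,3),times(3,7)),v); substituting into the one remaining equation that mentions p gives: h(times(r(r(nil,3),times(3,7)),v)) =?= y2. Substituting into the earlier binding gives x2 := times(r(r(nil,3),times(3,7)),v).
Bind y2 := h(times(r(r(nil,3),times(3,7)),v)); no other remaining equation mentions y2.
Bind v := h(r(r(r(nil,3),times(3,7)),r(r(nil,3),times(3,7)))). Substituting into the earlier bindings gives x2 := times(r(r(nil,3),times(3,7)),h(r(r(r(nil,3),times(3,7)),r(r(nil,3),times(3,7))))), p := times(r(r(nil,3),times(3,7)),h(r(r(r(nil,3),times(3,7)),r(r(nil,3),times(3,7))))), y2 := h(times(r(r(nil,3),times(3,7)),h(r(r(r(nil,3),times(3,7)),r(r(nil,3),times(3,7)))))).
MGU = { x2 -> times(r(r(nil,3),times(3,7)),h(r(r(r(nil,3),times(3,7)),r(r(nil,3),times(3,7))))), w -> r(r(nil,3),times(3,7)), p -> times(r(r(nil,3),times(3,7)),h(r(r(r(nil,3),times(3,7)),r(r(nil,3),times(3,7))))), y2 -> h(times(r(r(nil,3),times(3,7)),h(r(r(r(nil,3),times(3,7)),r(r(nil,3),times(3,7)))))), v -> h(r(r(r(nil,3),times(3,7)),r(r(nil,3),times(3,7)))) }, so p -> times(r(r(nil,3),times(3,7)),h(r(r(r(nil,3),times(3,7)),r(r(nil,3),times(3,7))))).

times(r(r(nil,3),times(3,7)),h(r(r(r(nil,3),times(3,7)),r(r(nil,3),times(3,7)))))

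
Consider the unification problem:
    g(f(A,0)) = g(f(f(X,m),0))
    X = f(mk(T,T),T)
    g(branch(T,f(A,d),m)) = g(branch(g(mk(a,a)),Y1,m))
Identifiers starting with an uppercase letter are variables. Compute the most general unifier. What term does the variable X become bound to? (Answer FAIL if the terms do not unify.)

Decompose g/1: f(A,0) = f(f(X,m),0).
Decompose f/2: A = f(X,m),  0 = 0.
Bind A := f(X,m); substituting into the one remaining equation that mentions A gives: g(branch(T,f(f(X,m),d),m)) = g(branch(g(mk(a,a)),Y1,m)).
Delete trivial equation 0 = 0.
Bind X := f(mk(T,T),T); substituting into the remaining equation gives: g(branch(T,f(f(f(mk(T,T),T),m),d),m)) = g(branch(g(mk(a,a)),Y1,m)). Substituting into the earlier binding gives A := f(f(mk(T,T),T),m).
Decompose g/1: branch(T,f(f(f(mk(T,T),T),m),d),m) = branch(g(mk(a,a)),Y1,m).
Decompose branch/3: T = g(mk(a,a)),  f(f(f(mk(T,T),T),m),d) = Y1,  m = m.
Bind T := g(mk(a,a)); substituting into the one remaining equation that mentions T gives: f(f(f(mk(g(mk(a,a)),g(mk(a,a))),g(mk(a,a))),m),d) = Y1. Substituting into the earlier bindings gives A := f(f(mk(g(mk(a,a)),g(mk(a,a))),g(mk(a,a))),m), X := f(mk(g(mk(a,a)),g(mk(a,a))),g(mk(a,a))).
Bind Y1 := f(f(f(mk(g(mk(a,a)),g(mk(a,a))),g(mk(a,a))),m),d); no other remaining equation mentions Y1.
Delete trivial equation m = m.
MGU = { A -> f(f(mk(g(mk(a,a)),g(mk(a,a))),g(mk(a,a))),m), X -> f(mk(g(mk(a,a)),g(mk(a,a))),g(mk(a,a))), T -> g(mk(a,a)), Y1 -> f(f(f(mk(g(mk(a,a)),g(mk(a,a))),g(mk(a,a))),m),d) }, so X -> f(mk(g(mk(a,a)),g(mk(a,a))),g(mk(a,a))).

f(mk(g(mk(a,a)),g(mk(a,a))),g(mk(a,a)))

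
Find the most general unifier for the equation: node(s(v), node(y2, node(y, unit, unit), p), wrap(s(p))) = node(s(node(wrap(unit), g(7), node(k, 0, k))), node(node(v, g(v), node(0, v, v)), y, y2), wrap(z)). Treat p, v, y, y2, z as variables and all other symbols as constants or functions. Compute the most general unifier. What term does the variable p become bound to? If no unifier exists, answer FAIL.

FAIL

Decompose node/3: s(v) = s(node(wrap(unit), g(7), node(k, 0, k))),  node(y2, node(y, unit, unit), p) = node(node(v, g(v), node(0, v, v)), y, y2),  wrap(s(p)) = wrap(z).
Decompose s/1: v = node(wrap(unit), g(7), node(k, 0, k)).
Bind v := node(wrap(unit), g(7), node(k, 0, k)); substituting into the one remaining equation that mentions v gives: node(y2, node(y, unit, unit), p) = node(node(node(wrap(unit), g(7), node(k, 0, k)), g(node(wrap(unit), g(7), node(k, 0, k))), node(0, node(wrap(unit), g(7), node(k, 0, k)), node(wrap(unit), g(7), node(k, 0, k)))), y, y2).
Decompose node/3: y2 = node(node(wrap(unit), g(7), node(k, 0, k)), g(node(wrap(unit), g(7), node(k, 0, k))), node(0, node(wrap(unit), g(7), node(k, 0, k)), node(wrap(unit), g(7), node(k, 0, k)))),  node(y, unit, unit) = y,  p = y2.
Bind y2 := node(node(wrap(unit), g(7), node(k, 0, k)), g(node(wrap(unit), g(7), node(k, 0, k))), node(0, node(wrap(unit), g(7), node(k, 0, k)), node(wrap(unit), g(7), node(k, 0, k)))); substituting into the one remaining equation that mentions y2 gives: p = node(node(wrap(unit), g(7), node(k, 0, k)), g(node(wrap(unit), g(7), node(k, 0, k))), node(0, node(wrap(unit), g(7), node(k, 0, k)), node(wrap(unit), g(7), node(k, 0, k)))).
Occurs check fails: y occurs in node(y, unit, unit); the equation y = node(y, unit, unit) has no finite solution.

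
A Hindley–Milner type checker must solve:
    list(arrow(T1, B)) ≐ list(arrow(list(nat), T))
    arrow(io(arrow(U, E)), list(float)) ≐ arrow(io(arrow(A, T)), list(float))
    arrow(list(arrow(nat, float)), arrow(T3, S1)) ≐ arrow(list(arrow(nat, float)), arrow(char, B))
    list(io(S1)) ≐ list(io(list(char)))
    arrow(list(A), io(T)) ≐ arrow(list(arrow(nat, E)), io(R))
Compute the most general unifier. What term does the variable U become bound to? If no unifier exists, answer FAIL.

arrow(nat, list(char))

Decompose list/1: arrow(T1, B) ≐ arrow(list(nat), T).
Decompose arrow/2: T1 ≐ list(nat),  B ≐ T.
Bind T1 := list(nat); no other remaining equation mentions T1.
Bind B := T; substituting into the one remaining equation that mentions B gives: arrow(list(arrow(nat, float)), arrow(T3, S1)) ≐ arrow(list(arrow(nat, float)), arrow(char, T)).
Decompose arrow/2: io(arrow(U, E)) ≐ io(arrow(A, T)),  list(float) ≐ list(float).
Decompose io/1: arrow(U, E) ≐ arrow(A, T).
Decompose arrow/2: U ≐ A,  E ≐ T.
Bind U := A; no other remaining equation mentions U.
Bind E := T; substituting into the one remaining equation that mentions E gives: arrow(list(A), io(T)) ≐ arrow(list(arrow(nat, T)), io(R)).
Delete trivial equation list(float) ≐ list(float).
Decompose arrow/2: list(arrow(nat, float)) ≐ list(arrow(nat, float)),  arrow(T3, S1) ≐ arrow(char, T).
Delete trivial equation list(arrow(nat, float)) ≐ list(arrow(nat, float)).
Decompose arrow/2: T3 ≐ char,  S1 ≐ T.
Bind T3 := char; no other remaining equation mentions T3.
Bind S1 := T; substituting into the one remaining equation that mentions S1 gives: list(io(T)) ≐ list(io(list(char))).
Decompose list/1: io(T) ≐ io(list(char)).
Decompose io/1: T ≐ list(char).
Bind T := list(char); substituting into the remaining equation gives: arrow(list(A), io(list(char))) ≐ arrow(list(arrow(nat, list(char))), io(R)). Substituting into the earlier bindings gives B := list(char), E := list(char), S1 := list(char).
Decompose arrow/2: list(A) ≐ list(arrow(nat, list(char))),  io(list(char)) ≐ io(R).
Decompose list/1: A ≐ arrow(nat, list(char)).
Bind A := arrow(nat, list(char)); no other remaining equation mentions A. Substituting into the earlier binding gives U := arrow(nat, list(char)).
Decompose io/1: list(char) ≐ R.
Bind R := list(char).
MGU = { T1 ↦ list(nat), B ↦ list(char), U ↦ arrow(nat, list(char)), E ↦ list(char), T3 ↦ char, S1 ↦ list(char), T ↦ list(char), A ↦ arrow(nat, list(char)), R ↦ list(char) }, so U ↦ arrow(nat, list(char)).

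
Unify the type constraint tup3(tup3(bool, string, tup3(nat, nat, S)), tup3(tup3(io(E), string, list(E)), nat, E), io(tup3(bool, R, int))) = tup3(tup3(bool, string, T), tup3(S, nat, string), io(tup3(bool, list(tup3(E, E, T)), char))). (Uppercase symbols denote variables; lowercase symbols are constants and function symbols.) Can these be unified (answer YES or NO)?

NO

Decompose tup3/3: tup3(bool, string, tup3(nat, nat, S)) = tup3(bool, string, T),  tup3(tup3(io(E), string, list(E)), nat, E) = tup3(S, nat, string),  io(tup3(bool, R, int)) = io(tup3(bool, list(tup3(E, E, T)), char)).
Decompose tup3/3: bool = bool,  string = string,  tup3(nat, nat, S) = T.
Delete trivial equation bool = bool.
Delete trivial equation string = string.
Bind T := tup3(nat, nat, S); substituting into the one remaining equation that mentions T gives: io(tup3(bool, R, int)) = io(tup3(bool, list(tup3(E, E, tup3(nat, nat, S))), char)).
Decompose tup3/3: tup3(io(E), string, list(E)) = S,  nat = nat,  E = string.
Bind S := tup3(io(E), string, list(E)); substituting into the one remaining equation that mentions S gives: io(tup3(bool, R, int)) = io(tup3(bool, list(tup3(E, E, tup3(nat, nat, tup3(io(E), string, list(E))))), char)). Substituting into the earlier binding gives T := tup3(nat, nat, tup3(io(E), string, list(E))).
Delete trivial equation nat = nat.
Bind E := string; substituting into the remaining equation gives: io(tup3(bool, R, int)) = io(tup3(bool, list(tup3(string, string, tup3(nat, nat, tup3(io(string), string, list(string))))), char)). Substituting into the earlier bindings gives T := tup3(nat, nat, tup3(io(string), string, list(string))), S := tup3(io(string), string, list(string)).
Decompose io/1: tup3(bool, R, int) = tup3(bool, list(tup3(string, string, tup3(nat, nat, tup3(io(string), string, list(string))))), char).
Decompose tup3/3: bool = bool,  R = list(tup3(string, string, tup3(nat, nat, tup3(io(string), string, list(string))))),  int = char.
Delete trivial equation bool = bool.
Bind R := list(tup3(string, string, tup3(nat, nat, tup3(io(string), string, list(string))))); no other remaining equation mentions R.
Clash: constants int and char differ; no unifier exists.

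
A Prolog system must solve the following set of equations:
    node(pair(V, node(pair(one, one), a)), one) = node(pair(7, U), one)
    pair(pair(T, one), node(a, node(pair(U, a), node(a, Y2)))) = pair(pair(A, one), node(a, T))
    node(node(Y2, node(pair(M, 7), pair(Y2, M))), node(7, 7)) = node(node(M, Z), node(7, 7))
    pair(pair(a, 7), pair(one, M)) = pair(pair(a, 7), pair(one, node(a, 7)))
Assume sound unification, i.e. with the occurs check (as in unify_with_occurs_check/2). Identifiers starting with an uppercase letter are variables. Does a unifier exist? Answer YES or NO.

YES

Decompose node/2: pair(V, node(pair(one, one), a)) = pair(7, U),  one = one.
Decompose pair/2: V = 7,  node(pair(one, one), a) = U.
Bind V := 7; no other remaining equation mentions V.
Bind U := node(pair(one, one), a); substituting into the one remaining equation that mentions U gives: pair(pair(T, one), node(a, node(pair(node(pair(one, one), a), a), node(a, Y2)))) = pair(pair(A, one), node(a, T)).
Delete trivial equation one = one.
Decompose pair/2: pair(T, one) = pair(A, one),  node(a, node(pair(node(pair(one, one), a), a), node(a, Y2))) = node(a, T).
Decompose pair/2: T = A,  one = one.
Bind T := A; substituting into the one remaining equation that mentions T gives: node(a, node(pair(node(pair(one, one), a), a), node(a, Y2))) = node(a, A).
Delete trivial equation one = one.
Decompose node/2: a = a,  node(pair(node(pair(one, one), a), a), node(a, Y2)) = A.
Delete trivial equation a = a.
Bind A := node(pair(node(pair(one, one), a), a), node(a, Y2)); no other remaining equation mentions A. Substituting into the earlier binding gives T := node(pair(node(pair(one, one), a), a), node(a, Y2)).
Decompose node/2: node(Y2, node(pair(M, 7), pair(Y2, M))) = node(M, Z),  node(7, 7) = node(7, 7).
Decompose node/2: Y2 = M,  node(pair(M, 7), pair(Y2, M)) = Z.
Bind Y2 := M; substituting into the one remaining equation that mentions Y2 gives: node(pair(M, 7), pair(M, M)) = Z. Substituting into the earlier bindings gives T := node(pair(node(pair(one, one), a), a), node(a, M)), A := node(pair(node(pair(one, one), a), a), node(a, M)).
Bind Z := node(pair(M, 7), pair(M, M)); no other remaining equation mentions Z.
Delete trivial equation node(7, 7) = node(7, 7).
Decompose pair/2: pair(a, 7) = pair(a, 7),  pair(one, M) = pair(one, node(a, 7)).
Delete trivial equation pair(a, 7) = pair(a, 7).
Decompose pair/2: one = one,  M = node(a, 7).
Delete trivial equation one = one.
Bind M := node(a, 7). Substituting into the earlier bindings gives T := node(pair(node(pair(one, one), a), a), node(a, node(a, 7))), A := node(pair(node(pair(one, one), a), a), node(a, node(a, 7))), Y2 := node(a, 7), Z := node(pair(node(a, 7), 7), pair(node(a, 7), node(a, 7))).
No equations remain and no clash or occurs-check failure arose, so a unifier exists.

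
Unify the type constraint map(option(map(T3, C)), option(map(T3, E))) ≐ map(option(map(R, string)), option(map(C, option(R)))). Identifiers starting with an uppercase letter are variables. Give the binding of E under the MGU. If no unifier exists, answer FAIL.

Decompose map/2: option(map(T3, C)) ≐ option(map(R, string)),  option(map(T3, E)) ≐ option(map(C, option(R))).
Decompose option/1: map(T3, C) ≐ map(R, string).
Decompose map/2: T3 ≐ R,  C ≐ string.
Bind T3 := R; substituting into the one remaining equation that mentions T3 gives: option(map(R, E)) ≐ option(map(C, option(R))).
Bind C := string; substituting into the remaining equation gives: option(map(R, E)) ≐ option(map(string, option(R))).
Decompose option/1: map(R, E) ≐ map(string, option(R)).
Decompose map/2: R ≐ string,  E ≐ option(R).
Bind R := string; substituting into the remaining equation gives: E ≐ option(string). Substituting into the earlier binding gives T3 := string.
Bind E := option(string).
MGU = { T3 -> string, C -> string, R -> string, E -> option(string) }, so E -> option(string).

option(string)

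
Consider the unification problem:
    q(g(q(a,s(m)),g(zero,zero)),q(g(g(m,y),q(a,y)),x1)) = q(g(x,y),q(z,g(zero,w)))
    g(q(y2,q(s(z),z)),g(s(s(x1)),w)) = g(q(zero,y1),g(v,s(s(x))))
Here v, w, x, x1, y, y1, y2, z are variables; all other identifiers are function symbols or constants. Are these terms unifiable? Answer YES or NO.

YES

Decompose q/2: g(q(a,s(m)),g(zero,zero)) = g(x,y),  q(g(g(m,y),q(a,y)),x1) = q(z,g(zero,w)).
Decompose g/2: q(a,s(m)) = x,  g(zero,zero) = y.
Bind x := q(a,s(m)); substituting into the one remaining equation that mentions x gives: g(q(y2,q(s(z),z)),g(s(s(x1)),w)) = g(q(zero,y1),g(v,s(s(q(a,s(m)))))).
Bind y := g(zero,zero); substituting into the one remaining equation that mentions y gives: q(g(g(m,g(zero,zero)),q(a,g(zero,zero))),x1) = q(z,g(zero,w)).
Decompose q/2: g(g(m,g(zero,zero)),q(a,g(zero,zero))) = z,  x1 = g(zero,w).
Bind z := g(g(m,g(zero,zero)),q(a,g(zero,zero))); substituting into the one remaining equation that mentions z gives: g(q(y2,q(s(g(g(m,g(zero,zero)),q(a,g(zero,zero)))),g(g(m,g(zero,zero)),q(a,g(zero,zero))))),g(s(s(x1)),w)) = g(q(zero,y1),g(v,s(s(q(a,s(m)))))).
Bind x1 := g(zero,w); substituting into the remaining equation gives: g(q(y2,q(s(g(g(m,g(zero,zero)),q(a,g(zero,zero)))),g(g(m,g(zero,zero)),q(a,g(zero,zero))))),g(s(s(g(zero,w))),w)) = g(q(zero,y1),g(v,s(s(q(a,s(m)))))).
Decompose g/2: q(y2,q(s(g(g(m,g(zero,zero)),q(a,g(zero,zero)))),g(g(m,g(zero,zero)),q(a,g(zero,zero))))) = q(zero,y1),  g(s(s(g(zero,w))),w) = g(v,s(s(q(a,s(m))))).
Decompose q/2: y2 = zero,  q(s(g(g(m,g(zero,zero)),q(a,g(zero,zero)))),g(g(m,g(zero,zero)),q(a,g(zero,zero)))) = y1.
Bind y2 := zero; no other remaining equation mentions y2.
Bind y1 := q(s(g(g(m,g(zero,zero)),q(a,g(zero,zero)))),g(g(m,g(zero,zero)),q(a,g(zero,zero)))); no other remaining equation mentions y1.
Decompose g/2: s(s(g(zero,w))) = v,  w = s(s(q(a,s(m)))).
Bind v := s(s(g(zero,w))); no other remaining equation mentions v.
Bind w := s(s(q(a,s(m)))). Substituting into the earlier bindings gives x1 := g(zero,s(s(q(a,s(m))))), v := s(s(g(zero,s(s(q(a,s(m))))))).
No equations remain and no clash or occurs-check failure arose, so a unifier exists.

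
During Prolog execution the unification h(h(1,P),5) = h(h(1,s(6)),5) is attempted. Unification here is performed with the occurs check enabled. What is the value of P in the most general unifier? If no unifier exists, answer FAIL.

s(6)

Decompose h/2: h(1,P) = h(1,s(6)),  5 = 5.
Decompose h/2: 1 = 1,  P = s(6).
Delete trivial equation 1 = 1.
Bind P := s(6); no other remaining equation mentions P.
Delete trivial equation 5 = 5.
MGU = { P -> s(6) }, so P -> s(6).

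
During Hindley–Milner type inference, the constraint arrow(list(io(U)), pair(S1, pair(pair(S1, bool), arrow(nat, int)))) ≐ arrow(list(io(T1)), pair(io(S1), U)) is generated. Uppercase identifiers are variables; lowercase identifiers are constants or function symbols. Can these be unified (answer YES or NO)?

NO

Decompose arrow/2: list(io(U)) ≐ list(io(T1)),  pair(S1, pair(pair(S1, bool), arrow(nat, int))) ≐ pair(io(S1), U).
Decompose list/1: io(U) ≐ io(T1).
Decompose io/1: U ≐ T1.
Bind U := T1; substituting into the remaining equation gives: pair(S1, pair(pair(S1, bool), arrow(nat, int))) ≐ pair(io(S1), T1).
Decompose pair/2: S1 ≐ io(S1),  pair(pair(S1, bool), arrow(nat, int)) ≐ T1.
Occurs check fails: S1 occurs in io(S1); the equation S1 ≐ io(S1) has no finite solution.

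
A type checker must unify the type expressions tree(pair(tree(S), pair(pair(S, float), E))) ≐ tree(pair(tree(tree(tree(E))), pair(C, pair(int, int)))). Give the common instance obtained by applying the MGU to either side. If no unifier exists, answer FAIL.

Decompose tree/1: pair(tree(S), pair(pair(S, float), E)) ≐ pair(tree(tree(tree(E))), pair(C, pair(int, int))).
Decompose pair/2: tree(S) ≐ tree(tree(tree(E))),  pair(pair(S, float), E) ≐ pair(C, pair(int, int)).
Decompose tree/1: S ≐ tree(tree(E)).
Bind S := tree(tree(E)); substituting into the remaining equation gives: pair(pair(tree(tree(E)), float), E) ≐ pair(C, pair(int, int)).
Decompose pair/2: pair(tree(tree(E)), float) ≐ C,  E ≐ pair(int, int).
Bind C := pair(tree(tree(E)), float); no other remaining equation mentions C.
Bind E := pair(int, int). Substituting into the earlier bindings gives S := tree(tree(pair(int, int))), C := pair(tree(tree(pair(int, int))), float).
Applying the MGU to either side gives tree(pair(tree(tree(tree(pair(int, int)))), pair(pair(tree(tree(pair(int, int))), float), pair(int, int)))).

tree(pair(tree(tree(tree(pair(int, int)))), pair(pair(tree(tree(pair(int, int))), float), pair(int, int))))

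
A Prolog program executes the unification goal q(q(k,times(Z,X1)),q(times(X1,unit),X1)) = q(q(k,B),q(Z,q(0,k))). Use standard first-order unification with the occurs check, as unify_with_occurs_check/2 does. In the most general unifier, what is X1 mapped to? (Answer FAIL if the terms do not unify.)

q(0,k)

Decompose q/2: q(k,times(Z,X1)) = q(k,B),  q(times(X1,unit),X1) = q(Z,q(0,k)).
Decompose q/2: k = k,  times(Z,X1) = B.
Delete trivial equation k = k.
Bind B := times(Z,X1); no other remaining equation mentions B.
Decompose q/2: times(X1,unit) = Z,  X1 = q(0,k).
Bind Z := times(X1,unit); no other remaining equation mentions Z. Substituting into the earlier binding gives B := times(times(X1,unit),X1).
Bind X1 := q(0,k). Substituting into the earlier bindings gives B := times(times(q(0,k),unit),q(0,k)), Z := times(q(0,k),unit).
MGU = { B = times(times(q(0,k),unit),q(0,k)), Z = times(q(0,k),unit), X1 = q(0,k) }, so X1 = q(0,k).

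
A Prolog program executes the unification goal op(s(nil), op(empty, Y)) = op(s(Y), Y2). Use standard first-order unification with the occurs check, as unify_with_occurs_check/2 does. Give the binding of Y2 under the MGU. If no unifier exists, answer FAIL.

Decompose op/2: s(nil) = s(Y),  op(empty, Y) = Y2.
Decompose s/1: nil = Y.
Bind Y := nil; substituting into the remaining equation gives: op(empty, nil) = Y2.
Bind Y2 := op(empty, nil).
MGU = { Y ↦ nil, Y2 ↦ op(empty, nil) }, so Y2 ↦ op(empty, nil).

op(empty, nil)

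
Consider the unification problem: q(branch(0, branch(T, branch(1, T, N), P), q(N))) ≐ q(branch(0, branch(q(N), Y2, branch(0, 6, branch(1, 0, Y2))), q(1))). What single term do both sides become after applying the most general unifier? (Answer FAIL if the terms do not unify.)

Decompose q/1: branch(0, branch(T, branch(1, T, N), P), q(N)) ≐ branch(0, branch(q(N), Y2, branch(0, 6, branch(1, 0, Y2))), q(1)).
Decompose branch/3: 0 ≐ 0,  branch(T, branch(1, T, N), P) ≐ branch(q(N), Y2, branch(0, 6, branch(1, 0, Y2))),  q(N) ≐ q(1).
Delete trivial equation 0 ≐ 0.
Decompose branch/3: T ≐ q(N),  branch(1, T, N) ≐ Y2,  P ≐ branch(0, 6, branch(1, 0, Y2)).
Bind T := q(N); substituting into the one remaining equation that mentions T gives: branch(1, q(N), N) ≐ Y2.
Bind Y2 := branch(1, q(N), N); substituting into the one remaining equation that mentions Y2 gives: P ≐ branch(0, 6, branch(1, 0, branch(1, q(N), N))).
Bind P := branch(0, 6, branch(1, 0, branch(1, q(N), N))); no other remaining equation mentions P.
Decompose q/1: N ≐ 1.
Bind N := 1. Substituting into the earlier bindings gives T := q(1), Y2 := branch(1, q(1), 1), P := branch(0, 6, branch(1, 0, branch(1, q(1), 1))).
Applying the MGU to either side gives q(branch(0, branch(q(1), branch(1, q(1), 1), branch(0, 6, branch(1, 0, branch(1, q(1), 1)))), q(1))).

q(branch(0, branch(q(1), branch(1, q(1), 1), branch(0, 6, branch(1, 0, branch(1, q(1), 1)))), q(1)))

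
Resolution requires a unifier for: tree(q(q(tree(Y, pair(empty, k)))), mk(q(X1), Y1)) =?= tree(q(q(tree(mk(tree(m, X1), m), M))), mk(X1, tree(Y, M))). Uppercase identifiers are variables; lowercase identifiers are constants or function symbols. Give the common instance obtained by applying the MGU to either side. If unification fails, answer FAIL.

FAIL

Decompose tree/2: q(q(tree(Y, pair(empty, k)))) =?= q(q(tree(mk(tree(m, X1), m), M))),  mk(q(X1), Y1) =?= mk(X1, tree(Y, M)).
Decompose q/1: q(tree(Y, pair(empty, k))) =?= q(tree(mk(tree(m, X1), m), M)).
Decompose q/1: tree(Y, pair(empty, k)) =?= tree(mk(tree(m, X1), m), M).
Decompose tree/2: Y =?= mk(tree(m, X1), m),  pair(empty, k) =?= M.
Bind Y := mk(tree(m, X1), m); substituting into the one remaining equation that mentions Y gives: mk(q(X1), Y1) =?= mk(X1, tree(mk(tree(m, X1), m), M)).
Bind M := pair(empty, k); substituting into the remaining equation gives: mk(q(X1), Y1) =?= mk(X1, tree(mk(tree(m, X1), m), pair(empty, k))).
Decompose mk/2: q(X1) =?= X1,  Y1 =?= tree(mk(tree(m, X1), m), pair(empty, k)).
Occurs check fails: X1 occurs in q(X1); the equation X1 =?= q(X1) has no finite solution.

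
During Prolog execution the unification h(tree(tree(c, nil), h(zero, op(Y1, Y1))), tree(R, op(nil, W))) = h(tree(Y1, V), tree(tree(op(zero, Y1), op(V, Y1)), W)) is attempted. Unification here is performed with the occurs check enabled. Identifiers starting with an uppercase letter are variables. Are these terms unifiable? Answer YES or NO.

Decompose h/2: tree(tree(c, nil), h(zero, op(Y1, Y1))) = tree(Y1, V),  tree(R, op(nil, W)) = tree(tree(op(zero, Y1), op(V, Y1)), W).
Decompose tree/2: tree(c, nil) = Y1,  h(zero, op(Y1, Y1)) = V.
Bind Y1 := tree(c, nil); substituting into the remaining equations gives: h(zero, op(tree(c, nil), tree(c, nil))) = V,  tree(R, op(nil, W)) = tree(tree(op(zero, tree(c, nil)), op(V, tree(c, nil))), W).
Bind V := h(zero, op(tree(c, nil), tree(c, nil))); substituting into the remaining equation gives: tree(R, op(nil, W)) = tree(tree(op(zero, tree(c, nil)), op(h(zero, op(tree(c, nil), tree(c, nil))), tree(c, nil))), W).
Decompose tree/2: R = tree(op(zero, tree(c, nil)), op(h(zero, op(tree(c, nil), tree(c, nil))), tree(c, nil))),  op(nil, W) = W.
Bind R := tree(op(zero, tree(c, nil)), op(h(zero, op(tree(c, nil), tree(c, nil))), tree(c, nil))); no other remaining equation mentions R.
Occurs check fails: W occurs in op(nil, W); the equation W = op(nil, W) has no finite solution.

NO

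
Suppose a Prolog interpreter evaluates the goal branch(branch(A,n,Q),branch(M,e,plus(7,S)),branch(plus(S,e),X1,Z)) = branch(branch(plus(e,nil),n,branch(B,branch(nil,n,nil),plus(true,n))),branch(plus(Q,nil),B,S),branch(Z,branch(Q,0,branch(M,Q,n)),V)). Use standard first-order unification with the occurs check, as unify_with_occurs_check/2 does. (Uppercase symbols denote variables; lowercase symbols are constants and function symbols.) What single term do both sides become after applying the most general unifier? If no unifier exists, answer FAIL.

Decompose branch/3: branch(A,n,Q) = branch(plus(e,nil),n,branch(B,branch(nil,n,nil),plus(true,n))),  branch(M,e,plus(7,S)) = branch(plus(Q,nil),B,S),  branch(plus(S,e),X1,Z) = branch(Z,branch(Q,0,branch(M,Q,n)),V).
Decompose branch/3: A = plus(e,nil),  n = n,  Q = branch(B,branch(nil,n,nil),plus(true,n)).
Bind A := plus(e,nil); no other remaining equation mentions A.
Delete trivial equation n = n.
Bind Q := branch(B,branch(nil,n,nil),plus(true,n)); substituting into the remaining equations gives: branch(M,e,plus(7,S)) = branch(plus(branch(B,branch(nil,n,nil),plus(true,n)),nil),B,S),  branch(plus(S,e),X1,Z) = branch(Z,branch(branch(B,branch(nil,n,nil),plus(true,n)),0,branch(M,branch(B,branch(nil,n,nil),plus(true,n)),n)),V).
Decompose branch/3: M = plus(branch(B,branch(nil,n,nil),plus(true,n)),nil),  e = B,  plus(7,S) = S.
Bind M := plus(branch(B,branch(nil,n,nil),plus(true,n)),nil); substituting into the one remaining equation that mentions M gives: branch(plus(S,e),X1,Z) = branch(Z,branch(branch(B,branch(nil,n,nil),plus(true,n)),0,branch(plus(branch(B,branch(nil,n,nil),plus(true,n)),nil),branch(B,branch(nil,n,nil),plus(true,n)),n)),V).
Bind B := e; substituting into the one remaining equation that mentions B gives: branch(plus(S,e),X1,Z) = branch(Z,branch(branch(e,branch(nil,n,nil),plus(true,n)),0,branch(plus(branch(e,branch(nil,n,nil),plus(true,n)),nil),branch(e,branch(nil,n,nil),plus(true,n)),n)),V). Substituting into the earlier bindings gives Q := branch(e,branch(nil,n,nil),plus(true,n)), M := plus(branch(e,branch(nil,n,nil),plus(true,n)),nil).
Occurs check fails: S occurs in plus(7,S); the equation S = plus(7,S) has no finite solution.

FAIL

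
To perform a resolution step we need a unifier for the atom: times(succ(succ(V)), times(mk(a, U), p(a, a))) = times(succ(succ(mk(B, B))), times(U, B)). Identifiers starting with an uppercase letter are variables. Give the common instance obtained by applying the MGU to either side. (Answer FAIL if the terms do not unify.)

FAIL

Decompose times/2: succ(succ(V)) = succ(succ(mk(B, B))),  times(mk(a, U), p(a, a)) = times(U, B).
Decompose succ/1: succ(V) = succ(mk(B, B)).
Decompose succ/1: V = mk(B, B).
Bind V := mk(B, B); no other remaining equation mentions V.
Decompose times/2: mk(a, U) = U,  p(a, a) = B.
Occurs check fails: U occurs in mk(a, U); the equation U = mk(a, U) has no finite solution.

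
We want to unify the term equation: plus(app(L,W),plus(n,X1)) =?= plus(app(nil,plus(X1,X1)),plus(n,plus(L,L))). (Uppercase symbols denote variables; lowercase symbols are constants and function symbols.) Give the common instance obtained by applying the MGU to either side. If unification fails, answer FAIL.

Decompose plus/2: app(L,W) =?= app(nil,plus(X1,X1)),  plus(n,X1) =?= plus(n,plus(L,L)).
Decompose app/2: L =?= nil,  W =?= plus(X1,X1).
Bind L := nil; substituting into the one remaining equation that mentions L gives: plus(n,X1) =?= plus(n,plus(nil,nil)).
Bind W := plus(X1,X1); no other remaining equation mentions W.
Decompose plus/2: n =?= n,  X1 =?= plus(nil,nil).
Delete trivial equation n =?= n.
Bind X1 := plus(nil,nil). Substituting into the earlier binding gives W := plus(plus(nil,nil),plus(nil,nil)).
Applying the MGU to either side gives plus(app(nil,plus(plus(nil,nil),plus(nil,nil))),plus(n,plus(nil,nil))).

plus(app(nil,plus(plus(nil,nil),plus(nil,nil))),plus(n,plus(nil,nil)))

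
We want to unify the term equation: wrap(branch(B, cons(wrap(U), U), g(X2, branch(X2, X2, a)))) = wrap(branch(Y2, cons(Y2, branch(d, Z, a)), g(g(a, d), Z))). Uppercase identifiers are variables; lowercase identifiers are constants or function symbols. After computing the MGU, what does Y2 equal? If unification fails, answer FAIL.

Decompose wrap/1: branch(B, cons(wrap(U), U), g(X2, branch(X2, X2, a))) = branch(Y2, cons(Y2, branch(d, Z, a)), g(g(a, d), Z)).
Decompose branch/3: B = Y2,  cons(wrap(U), U) = cons(Y2, branch(d, Z, a)),  g(X2, branch(X2, X2, a)) = g(g(a, d), Z).
Bind B := Y2; no other remaining equation mentions B.
Decompose cons/2: wrap(U) = Y2,  U = branch(d, Z, a).
Bind Y2 := wrap(U); no other remaining equation mentions Y2. Substituting into the earlier binding gives B := wrap(U).
Bind U := branch(d, Z, a); no other remaining equation mentions U. Substituting into the earlier bindings gives B := wrap(branch(d, Z, a)), Y2 := wrap(branch(d, Z, a)).
Decompose g/2: X2 = g(a, d),  branch(X2, X2, a) = Z.
Bind X2 := g(a, d); substituting into the remaining equation gives: branch(g(a, d), g(a, d), a) = Z.
Bind Z := branch(g(a, d), g(a, d), a). Substituting into the earlier bindings gives B := wrap(branch(d, branch(g(a, d), g(a, d), a), a)), Y2 := wrap(branch(d, branch(g(a, d), g(a, d), a), a)), U := branch(d, branch(g(a, d), g(a, d), a), a).
MGU = { B ↦ wrap(branch(d, branch(g(a, d), g(a, d), a), a)), Y2 ↦ wrap(branch(d, branch(g(a, d), g(a, d), a), a)), U ↦ branch(d, branch(g(a, d), g(a, d), a), a), X2 ↦ g(a, d), Z ↦ branch(g(a, d), g(a, d), a) }, so Y2 ↦ wrap(branch(d, branch(g(a, d), g(a, d), a), a)).

wrap(branch(d, branch(g(a, d), g(a, d), a), a))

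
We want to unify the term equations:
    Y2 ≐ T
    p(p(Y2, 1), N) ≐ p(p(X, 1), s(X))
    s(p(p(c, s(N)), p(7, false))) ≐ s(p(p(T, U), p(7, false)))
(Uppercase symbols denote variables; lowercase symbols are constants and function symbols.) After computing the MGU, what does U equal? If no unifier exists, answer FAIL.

Bind Y2 := T; substituting into the one remaining equation that mentions Y2 gives: p(p(T, 1), N) ≐ p(p(X, 1), s(X)).
Decompose p/2: p(T, 1) ≐ p(X, 1),  N ≐ s(X).
Decompose p/2: T ≐ X,  1 ≐ 1.
Bind T := X; substituting into the one remaining equation that mentions T gives: s(p(p(c, s(N)), p(7, false))) ≐ s(p(p(X, U), p(7, false))). Substituting into the earlier binding gives Y2 := X.
Delete trivial equation 1 ≐ 1.
Bind N := s(X); substituting into the remaining equation gives: s(p(p(c, s(s(X))), p(7, false))) ≐ s(p(p(X, U), p(7, false))).
Decompose s/1: p(p(c, s(s(X))), p(7, false)) ≐ p(p(X, U), p(7, false)).
Decompose p/2: p(c, s(s(X))) ≐ p(X, U),  p(7, false) ≐ p(7, false).
Decompose p/2: c ≐ X,  s(s(X)) ≐ U.
Bind X := c; substituting into the one remaining equation that mentions X gives: s(s(c)) ≐ U. Substituting into the earlier bindings gives Y2 := c, T := c, N := s(c).
Bind U := s(s(c)); no other remaining equation mentions U.
Delete trivial equation p(7, false) ≐ p(7, false).
MGU = { Y2 ↦ c, T ↦ c, N ↦ s(c), X ↦ c, U ↦ s(s(c)) }, so U ↦ s(s(c)).

s(s(c))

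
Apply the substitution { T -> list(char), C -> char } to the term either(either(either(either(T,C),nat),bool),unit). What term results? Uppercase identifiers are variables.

Replace each occurrence of T with list(char).
Replace each occurrence of C with char.
Result: either(either(either(either(list(char),char),nat),bool),unit).

either(either(either(either(list(char),char),nat),bool),unit)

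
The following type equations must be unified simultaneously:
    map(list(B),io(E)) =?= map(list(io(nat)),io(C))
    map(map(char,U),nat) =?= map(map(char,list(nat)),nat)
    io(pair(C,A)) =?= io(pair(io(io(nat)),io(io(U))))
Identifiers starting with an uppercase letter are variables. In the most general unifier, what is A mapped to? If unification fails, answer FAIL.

Decompose map/2: list(B) =?= list(io(nat)),  io(E) =?= io(C).
Decompose list/1: B =?= io(nat).
Bind B := io(nat); no other remaining equation mentions B.
Decompose io/1: E =?= C.
Bind E := C; no other remaining equation mentions E.
Decompose map/2: map(char,U) =?= map(char,list(nat)),  nat =?= nat.
Decompose map/2: char =?= char,  U =?= list(nat).
Delete trivial equation char =?= char.
Bind U := list(nat); substituting into the one remaining equation that mentions U gives: io(pair(C,A)) =?= io(pair(io(io(nat)),io(io(list(nat))))).
Delete trivial equation nat =?= nat.
Decompose io/1: pair(C,A) =?= pair(io(io(nat)),io(io(list(nat)))).
Decompose pair/2: C =?= io(io(nat)),  A =?= io(io(list(nat))).
Bind C := io(io(nat)); no other remaining equation mentions C. Substituting into the earlier binding gives E := io(io(nat)).
Bind A := io(io(list(nat))).
MGU = { B ↦ io(nat), E ↦ io(io(nat)), U ↦ list(nat), C ↦ io(io(nat)), A ↦ io(io(list(nat))) }, so A ↦ io(io(list(nat))).

io(io(list(nat)))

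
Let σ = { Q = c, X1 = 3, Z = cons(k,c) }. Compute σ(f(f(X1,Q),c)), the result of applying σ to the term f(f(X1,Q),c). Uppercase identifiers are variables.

f(f(3,c),c)

Replace each occurrence of Q with c.
Replace each occurrence of X1 with 3.
Result: f(f(3,c),c).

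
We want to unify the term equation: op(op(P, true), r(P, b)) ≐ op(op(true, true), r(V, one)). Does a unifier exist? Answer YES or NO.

Decompose op/2: op(P, true) ≐ op(true, true),  r(P, b) ≐ r(V, one).
Decompose op/2: P ≐ true,  true ≐ true.
Bind P := true; substituting into the one remaining equation that mentions P gives: r(true, b) ≐ r(V, one).
Delete trivial equation true ≐ true.
Decompose r/2: true ≐ V,  b ≐ one.
Bind V := true; no other remaining equation mentions V.
Clash: constants b and one differ; no unifier exists.

NO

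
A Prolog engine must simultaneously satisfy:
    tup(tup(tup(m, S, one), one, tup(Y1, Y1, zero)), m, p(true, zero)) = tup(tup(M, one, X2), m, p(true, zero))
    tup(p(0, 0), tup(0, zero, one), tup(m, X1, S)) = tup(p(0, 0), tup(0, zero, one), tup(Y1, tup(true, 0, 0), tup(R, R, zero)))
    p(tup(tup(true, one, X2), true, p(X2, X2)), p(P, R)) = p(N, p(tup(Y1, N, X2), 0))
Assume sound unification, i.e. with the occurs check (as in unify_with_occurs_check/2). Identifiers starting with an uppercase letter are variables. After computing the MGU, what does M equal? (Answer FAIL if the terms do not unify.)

tup(m, tup(0, 0, zero), one)

Decompose tup/3: tup(tup(m, S, one), one, tup(Y1, Y1, zero)) = tup(M, one, X2),  m = m,  p(true, zero) = p(true, zero).
Decompose tup/3: tup(m, S, one) = M,  one = one,  tup(Y1, Y1, zero) = X2.
Bind M := tup(m, S, one); no other remaining equation mentions M.
Delete trivial equation one = one.
Bind X2 := tup(Y1, Y1, zero); substituting into the one remaining equation that mentions X2 gives: p(tup(tup(true, one, tup(Y1, Y1, zero)), true, p(tup(Y1, Y1, zero), tup(Y1, Y1, zero))), p(P, R)) = p(N, p(tup(Y1, N, tup(Y1, Y1, zero)), 0)).
Delete trivial equation m = m.
Delete trivial equation p(true, zero) = p(true, zero).
Decompose tup/3: p(0, 0) = p(0, 0),  tup(0, zero, one) = tup(0, zero, one),  tup(m, X1, S) = tup(Y1, tup(true, 0, 0), tup(R, R, zero)).
Delete trivial equation p(0, 0) = p(0, 0).
Delete trivial equation tup(0, zero, one) = tup(0, zero, one).
Decompose tup/3: m = Y1,  X1 = tup(true, 0, 0),  S = tup(R, R, zero).
Bind Y1 := m; substituting into the one remaining equation that mentions Y1 gives: p(tup(tup(true, one, tup(m, m, zero)), true, p(tup(m, m, zero), tup(m, m, zero))), p(P, R)) = p(N, p(tup(m, N, tup(m, m, zero)), 0)). Substituting into the earlier binding gives X2 := tup(m, m, zero).
Bind X1 := tup(true, 0, 0); no other remaining equation mentions X1.
Bind S := tup(R, R, zero); no other remaining equation mentions S. Substituting into the earlier binding gives M := tup(m, tup(R, R, zero), one).
Decompose p/2: tup(tup(true, one, tup(m, m, zero)), true, p(tup(m, m, zero), tup(m, m, zero))) = N,  p(P, R) = p(tup(m, N, tup(m, m, zero)), 0).
Bind N := tup(tup(true, one, tup(m, m, zero)), true, p(tup(m, m, zero), tup(m, m, zero))); substituting into the remaining equation gives: p(P, R) = p(tup(m, tup(tup(true, one, tup(m, m, zero)), true, p(tup(m, m, zero), tup(m, m, zero))), tup(m, m, zero)), 0).
Decompose p/2: P = tup(m, tup(tup(true, one, tup(m, m, zero)), true, p(tup(m, m, zero), tup(m, m, zero))), tup(m, m, zero)),  R = 0.
Bind P := tup(m, tup(tup(true, one, tup(m, m, zero)), true, p(tup(m, m, zero), tup(m, m, zero))), tup(m, m, zero)); no other remaining equation mentions P.
Bind R := 0. Substituting into the earlier bindings gives M := tup(m, tup(0, 0, zero), one), S := tup(0, 0, zero).
MGU = { M ↦ tup(m, tup(0, 0, zero), one), X2 ↦ tup(m, m, zero), Y1 ↦ m, X1 ↦ tup(true, 0, 0), S ↦ tup(0, 0, zero), N ↦ tup(tup(true, one, tup(m, m, zero)), true, p(tup(m, m, zero), tup(m, m, zero))), P ↦ tup(m, tup(tup(true, one, tup(m, m, zero)), true, p(tup(m, m, zero), tup(m, m, zero))), tup(m, m, zero)), R ↦ 0 }, so M ↦ tup(m, tup(0, 0, zero), one).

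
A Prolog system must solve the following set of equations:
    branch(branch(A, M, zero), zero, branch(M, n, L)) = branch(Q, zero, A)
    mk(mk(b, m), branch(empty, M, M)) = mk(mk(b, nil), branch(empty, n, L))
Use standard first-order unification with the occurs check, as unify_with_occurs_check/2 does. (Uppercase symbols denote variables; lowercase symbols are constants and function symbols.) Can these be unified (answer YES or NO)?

Decompose branch/3: branch(A, M, zero) = Q,  zero = zero,  branch(M, n, L) = A.
Bind Q := branch(A, M, zero); no other remaining equation mentions Q.
Delete trivial equation zero = zero.
Bind A := branch(M, n, L); no other remaining equation mentions A. Substituting into the earlier binding gives Q := branch(branch(M, n, L), M, zero).
Decompose mk/2: mk(b, m) = mk(b, nil),  branch(empty, M, M) = branch(empty, n, L).
Decompose mk/2: b = b,  m = nil.
Delete trivial equation b = b.
Clash: constants m and nil differ; no unifier exists.

NO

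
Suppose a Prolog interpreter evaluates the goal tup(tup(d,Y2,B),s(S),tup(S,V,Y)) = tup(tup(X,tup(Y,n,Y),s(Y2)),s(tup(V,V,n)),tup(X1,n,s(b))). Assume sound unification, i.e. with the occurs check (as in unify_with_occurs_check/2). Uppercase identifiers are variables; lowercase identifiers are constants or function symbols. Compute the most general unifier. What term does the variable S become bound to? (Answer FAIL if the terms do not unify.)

Decompose tup/3: tup(d,Y2,B) = tup(X,tup(Y,n,Y),s(Y2)),  s(S) = s(tup(V,V,n)),  tup(S,V,Y) = tup(X1,n,s(b)).
Decompose tup/3: d = X,  Y2 = tup(Y,n,Y),  B = s(Y2).
Bind X := d; no other remaining equation mentions X.
Bind Y2 := tup(Y,n,Y); substituting into the one remaining equation that mentions Y2 gives: B = s(tup(Y,n,Y)).
Bind B := s(tup(Y,n,Y)); no other remaining equation mentions B.
Decompose s/1: S = tup(V,V,n).
Bind S := tup(V,V,n); substituting into the remaining equation gives: tup(tup(V,V,n),V,Y) = tup(X1,n,s(b)).
Decompose tup/3: tup(V,V,n) = X1,  V = n,  Y = s(b).
Bind X1 := tup(V,V,n); no other remaining equation mentions X1.
Bind V := n; no other remaining equation mentions V. Substituting into the earlier bindings gives S := tup(n,n,n), X1 := tup(n,n,n).
Bind Y := s(b). Substituting into the earlier bindings gives Y2 := tup(s(b),n,s(b)), B := s(tup(s(b),n,s(b))).
MGU = { X ↦ d, Y2 ↦ tup(s(b),n,s(b)), B ↦ s(tup(s(b),n,s(b))), S ↦ tup(n,n,n), X1 ↦ tup(n,n,n), V ↦ n, Y ↦ s(b) }, so S ↦ tup(n,n,n).

tup(n,n,n)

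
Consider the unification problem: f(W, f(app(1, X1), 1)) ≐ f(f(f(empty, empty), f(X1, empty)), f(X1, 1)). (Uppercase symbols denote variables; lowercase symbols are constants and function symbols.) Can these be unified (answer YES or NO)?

NO

Decompose f/2: W ≐ f(f(empty, empty), f(X1, empty)),  f(app(1, X1), 1) ≐ f(X1, 1).
Bind W := f(f(empty, empty), f(X1, empty)); no other remaining equation mentions W.
Decompose f/2: app(1, X1) ≐ X1,  1 ≐ 1.
Occurs check fails: X1 occurs in app(1, X1); the equation X1 ≐ app(1, X1) has no finite solution.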